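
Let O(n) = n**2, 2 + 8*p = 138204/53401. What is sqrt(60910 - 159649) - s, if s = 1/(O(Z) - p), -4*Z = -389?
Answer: -854416/8080629917 + 9*I*sqrt(1219) ≈ -0.00010574 + 314.23*I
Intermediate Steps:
p = 15701/213604 (p = -1/4 + (138204/53401)/8 = -1/4 + (138204*(1/53401))/8 = -1/4 + (1/8)*(138204/53401) = -1/4 + 34551/106802 = 15701/213604 ≈ 0.073505)
Z = 389/4 (Z = -1/4*(-389) = 389/4 ≈ 97.250)
s = 854416/8080629917 (s = 1/((389/4)**2 - 1*15701/213604) = 1/(151321/16 - 15701/213604) = 1/(8080629917/854416) = 854416/8080629917 ≈ 0.00010574)
sqrt(60910 - 159649) - s = sqrt(60910 - 159649) - 1*854416/8080629917 = sqrt(-98739) - 854416/8080629917 = 9*I*sqrt(1219) - 854416/8080629917 = -854416/8080629917 + 9*I*sqrt(1219)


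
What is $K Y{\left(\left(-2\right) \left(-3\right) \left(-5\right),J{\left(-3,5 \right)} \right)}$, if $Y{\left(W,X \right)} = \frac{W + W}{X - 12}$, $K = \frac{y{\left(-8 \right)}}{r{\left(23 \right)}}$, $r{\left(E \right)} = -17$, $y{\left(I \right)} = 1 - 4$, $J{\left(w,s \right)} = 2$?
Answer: $\frac{18}{17} \approx 1.0588$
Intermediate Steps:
$y{\left(I \right)} = -3$ ($y{\left(I \right)} = 1 - 4 = -3$)
$K = \frac{3}{17}$ ($K = - \frac{3}{-17} = \left(-3\right) \left(- \frac{1}{17}\right) = \frac{3}{17} \approx 0.17647$)
$Y{\left(W,X \right)} = \frac{2 W}{-12 + X}$
$K Y{\left(\left(-2\right) \left(-3\right) \left(-5\right),J{\left(-3,5 \right)} \right)} = \frac{3 \frac{2 \left(-2\right) \left(-3\right) \left(-5\right)}{-12 + 2}}{17} = \frac{3 \frac{2 \cdot 6 \left(-5\right)}{-10}}{17} = \frac{3 \cdot 2 \left(-30\right) \left(- \frac{1}{10}\right)}{17} = \frac{3}{17} \cdot 6 = \frac{18}{17}$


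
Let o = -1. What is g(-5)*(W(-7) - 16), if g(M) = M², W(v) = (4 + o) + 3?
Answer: -250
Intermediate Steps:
W(v) = 6 (W(v) = (4 - 1) + 3 = 3 + 3 = 6)
g(-5)*(W(-7) - 16) = (-5)²*(6 - 16) = 25*(-10) = -250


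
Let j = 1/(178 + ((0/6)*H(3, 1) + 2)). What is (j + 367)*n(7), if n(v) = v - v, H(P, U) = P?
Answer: 0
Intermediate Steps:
n(v) = 0
j = 1/180 (j = 1/(178 + ((0/6)*3 + 2)) = 1/(178 + ((0*(1/6))*3 + 2)) = 1/(178 + (0*3 + 2)) = 1/(178 + (0 + 2)) = 1/(178 + 2) = 1/180 ≈ 0.0055556)
(j + 367)*n(7) = (1/180 + 367)*0 = (66061/180)*0 = 0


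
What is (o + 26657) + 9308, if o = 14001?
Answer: 49966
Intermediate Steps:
(o + 26657) + 9308 = (14001 + 26657) + 9308 = 40658 + 9308 = 49966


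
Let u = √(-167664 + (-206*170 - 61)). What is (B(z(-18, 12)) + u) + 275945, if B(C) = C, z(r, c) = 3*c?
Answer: 275981 + I*√202745 ≈ 2.7598e+5 + 450.27*I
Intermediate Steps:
u = I*√202745 (u = √(-167664 + (-35020 - 61)) = √(-167664 - 35081) = √(-202745) = I*√202745 ≈ 450.27*I)
(B(z(-18, 12)) + u) + 275945 = (3*12 + I*√202745) + 275945 = (36 + I*√202745) + 275945 = 275981 + I*√202745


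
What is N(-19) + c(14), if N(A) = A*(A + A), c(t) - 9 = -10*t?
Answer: 591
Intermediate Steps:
c(t) = 9 - 10*t
N(A) = 2*A² (N(A) = A*(2*A) = 2*A²)
N(-19) + c(14) = 2*(-19)² + (9 - 10*14) = 2*361 + (9 - 140) = 722 - 131 = 591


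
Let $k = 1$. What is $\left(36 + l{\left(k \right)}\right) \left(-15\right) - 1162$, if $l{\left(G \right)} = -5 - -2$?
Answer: $-1657$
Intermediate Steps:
$l{\left(G \right)} = -3$ ($l{\left(G \right)} = -5 + 2 = -3$)
$\left(36 + l{\left(k \right)}\right) \left(-15\right) - 1162 = \left(36 - 3\right) \left(-15\right) - 1162 = 33 \left(-15\right) - 1162 = -495 - 1162 = -1657$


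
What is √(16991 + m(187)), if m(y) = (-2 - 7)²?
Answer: 4*√1067 ≈ 130.66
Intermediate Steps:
m(y) = 81 (m(y) = (-9)² = 81)
√(16991 + m(187)) = √(16991 + 81) = √17072 = 4*√1067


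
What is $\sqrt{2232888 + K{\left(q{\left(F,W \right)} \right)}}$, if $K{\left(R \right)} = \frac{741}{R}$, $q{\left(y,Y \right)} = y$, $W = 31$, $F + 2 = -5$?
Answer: $\frac{5 \sqrt{4376253}}{7} \approx 1494.3$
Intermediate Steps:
$F = -7$ ($F = -2 - 5 = -7$)
$\sqrt{2232888 + K{\left(q{\left(F,W \right)} \right)}} = \sqrt{2232888 + \frac{741}{-7}} = \sqrt{2232888 + 741 \left(- \frac{1}{7}\right)} = \sqrt{2232888 - \frac{741}{7}} = \sqrt{\frac{15629475}{7}} = \frac{5 \sqrt{4376253}}{7}$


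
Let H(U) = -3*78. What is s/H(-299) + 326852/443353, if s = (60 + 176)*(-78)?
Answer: 105611864/1330059 ≈ 79.404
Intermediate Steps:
H(U) = -234
s = -18408 (s = 236*(-78) = -18408)
s/H(-299) + 326852/443353 = -18408/(-234) + 326852/443353 = -18408*(-1/234) + 326852*(1/443353) = 236/3 + 326852/443353 = 105611864/1330059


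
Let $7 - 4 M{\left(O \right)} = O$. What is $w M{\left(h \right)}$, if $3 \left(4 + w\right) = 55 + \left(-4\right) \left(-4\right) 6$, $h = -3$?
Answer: $\frac{695}{6} \approx 115.83$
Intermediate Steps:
$M{\left(O \right)} = \frac{7}{4} - \frac{O}{4}$
$w = \frac{139}{3}$ ($w = -4 + \frac{55 + \left(-4\right) \left(-4\right) 6}{3} = -4 + \frac{55 + 16 \cdot 6}{3} = -4 + \frac{55 + 96}{3} = -4 + \frac{1}{3} \cdot 151 = -4 + \frac{151}{3} = \frac{139}{3} \approx 46.333$)
$w M{\left(h \right)} = \frac{139 \left(\frac{7}{4} - - \frac{3}{4}\right)}{3} = \frac{139 \left(\frac{7}{4} + \frac{3}{4}\right)}{3} = \frac{139}{3} \cdot \frac{5}{2} = \frac{695}{6}$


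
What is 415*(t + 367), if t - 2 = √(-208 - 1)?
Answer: 153135 + 415*I*√209 ≈ 1.5314e+5 + 5999.6*I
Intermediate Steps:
t = 2 + I*√209 (t = 2 + √(-208 - 1) = 2 + √(-209) = 2 + I*√209 ≈ 2.0 + 14.457*I)
415*(t + 367) = 415*((2 + I*√209) + 367) = 415*(369 + I*√209) = 153135 + 415*I*√209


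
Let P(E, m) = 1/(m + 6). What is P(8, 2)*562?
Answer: 281/4 ≈ 70.250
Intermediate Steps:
P(E, m) = 1/(6 + m)
P(8, 2)*562 = 562/(6 + 2) = 562/8 = (⅛)*562 = 281/4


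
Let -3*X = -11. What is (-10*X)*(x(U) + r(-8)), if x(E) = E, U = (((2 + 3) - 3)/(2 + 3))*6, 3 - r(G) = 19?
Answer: 1496/3 ≈ 498.67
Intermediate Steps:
X = 11/3 (X = -⅓*(-11) = 11/3 ≈ 3.6667)
r(G) = -16 (r(G) = 3 - 1*19 = 3 - 19 = -16)
U = 12/5 (U = ((5 - 3)/5)*6 = (2*(⅕))*6 = (⅖)*6 = 12/5 ≈ 2.4000)
(-10*X)*(x(U) + r(-8)) = (-10*11/3)*(12/5 - 16) = -110/3*(-68/5) = 1496/3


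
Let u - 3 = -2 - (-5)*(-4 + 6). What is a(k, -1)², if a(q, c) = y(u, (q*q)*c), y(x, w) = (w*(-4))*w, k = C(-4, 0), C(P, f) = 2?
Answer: 4096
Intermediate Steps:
k = 2
u = 11 (u = 3 + (-2 - (-5)*(-4 + 6)) = 3 + (-2 - (-5)*2) = 3 + (-2 - 1*(-10)) = 3 + (-2 + 10) = 3 + 8 = 11)
y(x, w) = -4*w² (y(x, w) = (-4*w)*w = -4*w²)
a(q, c) = -4*c²*q⁴
a(k, -1)² = (-4*(-1)²*2⁴)² = (-4*1*16)² = (-64)² = 4096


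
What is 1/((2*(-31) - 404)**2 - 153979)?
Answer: 1/63177 ≈ 1.5829e-5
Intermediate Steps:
1/((2*(-31) - 404)**2 - 153979) = 1/((-62 - 404)**2 - 153979) = 1/((-466)**2 - 153979) = 1/(217156 - 153979) = 1/63177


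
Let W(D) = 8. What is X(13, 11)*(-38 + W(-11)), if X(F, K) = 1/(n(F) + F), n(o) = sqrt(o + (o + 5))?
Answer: -65/23 + 5*sqrt(31)/23 ≈ -1.6157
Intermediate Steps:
n(o) = sqrt(5 + 2*o) (n(o) = sqrt(o + (5 + o)) = sqrt(5 + 2*o))
X(F, K) = 1/(F + sqrt(5 + 2*F)) (X(F, K) = 1/(sqrt(5 + 2*F) + F) = 1/(F + sqrt(5 + 2*F)))
X(13, 11)*(-38 + W(-11)) = (-38 + 8)/(13 + sqrt(5 + 2*13)) = -30/(13 + sqrt(5 + 26)) = -30/(13 + sqrt(31))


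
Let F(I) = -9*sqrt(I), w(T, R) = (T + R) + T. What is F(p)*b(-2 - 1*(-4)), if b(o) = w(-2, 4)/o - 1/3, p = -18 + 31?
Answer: 3*sqrt(13) ≈ 10.817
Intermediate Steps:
w(T, R) = R + 2*T (w(T, R) = (R + T) + T = R + 2*T)
p = 13
b(o) = -1/3 (b(o) = (4 + 2*(-2))/o - 1/3 = (4 - 4)/o - 1*1/3 = 0/o - 1/3 = 0 - 1/3 = -1/3)
F(p)*b(-2 - 1*(-4)) = -9*sqrt(13)*(-1/3) = 3*sqrt(13)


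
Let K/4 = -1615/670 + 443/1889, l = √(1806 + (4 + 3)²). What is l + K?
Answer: -1101570/126563 + √1855 ≈ 34.366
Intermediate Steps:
l = √1855 (l = √(1806 + 7²) = √(1806 + 49) = √1855 ≈ 43.070)
K = -1101570/126563 (K = 4*(-1615/670 + 443/1889) = 4*(-1615*1/670 + 443*(1/1889)) = 4*(-323/134 + 443/1889) = 4*(-550785/253126) = -1101570/126563 ≈ -8.7037)
l + K = √1855 - 1101570/126563 = -1101570/126563 + √1855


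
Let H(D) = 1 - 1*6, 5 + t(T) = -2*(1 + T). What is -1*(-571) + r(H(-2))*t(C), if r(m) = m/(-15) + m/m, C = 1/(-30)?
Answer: 25279/45 ≈ 561.76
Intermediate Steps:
C = -1/30 ≈ -0.033333
t(T) = -7 - 2*T (t(T) = -5 - 2*(1 + T) = -5 + (-2 - 2*T) = -7 - 2*T)
H(D) = -5 (H(D) = 1 - 6 = -5)
r(m) = 1 - m/15 (r(m) = m*(-1/15) + 1 = -m/15 + 1 = 1 - m/15)
-1*(-571) + r(H(-2))*t(C) = -1*(-571) + (1 - 1/15*(-5))*(-7 - 2*(-1/30)) = 571 + (1 + 1/3)*(-7 + 1/15) = 571 + (4/3)*(-104/15) = 571 - 416/45 = 25279/45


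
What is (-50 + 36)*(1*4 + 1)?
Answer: -70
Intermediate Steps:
(-50 + 36)*(1*4 + 1) = -14*(4 + 1) = -14*5 = -70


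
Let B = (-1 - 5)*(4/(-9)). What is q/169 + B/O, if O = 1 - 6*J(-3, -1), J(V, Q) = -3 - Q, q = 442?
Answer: 110/39 ≈ 2.8205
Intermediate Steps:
B = 8/3 (B = -24*(-1)/9 = -6*(-4/9) = 8/3 ≈ 2.6667)
O = 13 (O = 1 - 6*(-3 - 1*(-1)) = 1 - 6*(-3 + 1) = 1 - 6*(-2) = 1 + 12 = 13)
q/169 + B/O = 442/169 + (8/3)/13 = 442*(1/169) + (8/3)*(1/13) = 34/13 + 8/39 = 110/39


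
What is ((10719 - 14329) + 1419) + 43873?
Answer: 41682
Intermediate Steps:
((10719 - 14329) + 1419) + 43873 = (-3610 + 1419) + 43873 = -2191 + 43873 = 41682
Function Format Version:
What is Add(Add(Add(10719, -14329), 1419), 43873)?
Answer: 41682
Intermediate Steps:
Add(Add(Add(10719, -14329), 1419), 43873) = Add(Add(-3610, 1419), 43873) = Add(-2191, 43873) = 41682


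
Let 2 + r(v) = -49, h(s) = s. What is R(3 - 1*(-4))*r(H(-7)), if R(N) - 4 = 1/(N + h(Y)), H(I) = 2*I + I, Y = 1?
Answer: -1683/8 ≈ -210.38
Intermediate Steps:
H(I) = 3*I
r(v) = -51 (r(v) = -2 - 49 = -51)
R(N) = 4 + 1/(1 + N) (R(N) = 4 + 1/(N + 1) = 4 + 1/(1 + N))
R(3 - 1*(-4))*r(H(-7)) = ((5 + 4*(3 - 1*(-4)))/(1 + (3 - 1*(-4))))*(-51) = ((5 + 4*(3 + 4))/(1 + (3 + 4)))*(-51) = ((5 + 4*7)/(1 + 7))*(-51) = ((5 + 28)/8)*(-51) = ((⅛)*33)*(-51) = (33/8)*(-51) = -1683/8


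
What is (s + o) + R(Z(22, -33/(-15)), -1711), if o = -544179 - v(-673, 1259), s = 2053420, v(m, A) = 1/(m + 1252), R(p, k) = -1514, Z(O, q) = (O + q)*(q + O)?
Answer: 872973932/579 ≈ 1.5077e+6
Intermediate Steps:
Z(O, q) = (O + q)² (Z(O, q) = (O + q)*(O + q) = (O + q)²)
v(m, A) = 1/(1252 + m)
o = -315079642/579 (o = -544179 - 1/(1252 - 673) = -544179 - 1/579 = -315079642/579 ≈ -5.4418e+5)
(s + o) + R(Z(22, -33/(-15)), -1711) = (2053420 - 315079642/579) - 1514 = 873850538/579 - 1514 = 872973932/579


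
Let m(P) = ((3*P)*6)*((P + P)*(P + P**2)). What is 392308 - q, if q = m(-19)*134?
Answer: -595188380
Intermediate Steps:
m(P) = 36*P**2*(P + P**2) (m(P) = (18*P)*((2*P)*(P + P**2)) = (18*P)*(2*P*(P + P**2)) = 36*P**2*(P + P**2))
q = 595580688 (q = (36*(-19)**3*(1 - 19))*134 = (36*(-6859)*(-18))*134 = 4444632*134 = 595580688)
392308 - q = 392308 - 1*595580688 = 392308 - 595580688 = -595188380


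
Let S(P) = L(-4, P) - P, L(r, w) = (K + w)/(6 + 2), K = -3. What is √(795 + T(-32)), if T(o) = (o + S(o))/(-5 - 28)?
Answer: √13854390/132 ≈ 28.198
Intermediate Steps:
L(r, w) = -3/8 + w/8 (L(r, w) = (-3 + w)/(6 + 2) = (-3 + w)/8 = (-3 + w)*(⅛) = -3/8 + w/8)
S(P) = -3/8 - 7*P/8 (S(P) = (-3/8 + P/8) - P = -3/8 - 7*P/8)
T(o) = 1/88 - o/264 (T(o) = (o + (-3/8 - 7*o/8))/(-5 - 28) = (-3/8 + o/8)/(-33) = (-3/8 + o/8)*(-1/33) = 1/88 - o/264)
√(795 + T(-32)) = √(795 + (1/88 - 1/264*(-32))) = √(795 + (1/88 + 4/33)) = √(795 + 35/264) = √(209915/264) = √13854390/132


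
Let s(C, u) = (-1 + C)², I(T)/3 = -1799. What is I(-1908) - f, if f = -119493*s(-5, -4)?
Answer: 4296351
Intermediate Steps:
I(T) = -5397 (I(T) = 3*(-1799) = -5397)
f = -4301748 (f = -119493*(-1 - 5)² = -119493*(-6)² = -119493*36 = -4301748)
I(-1908) - f = -5397 - 1*(-4301748) = -5397 + 4301748 = 4296351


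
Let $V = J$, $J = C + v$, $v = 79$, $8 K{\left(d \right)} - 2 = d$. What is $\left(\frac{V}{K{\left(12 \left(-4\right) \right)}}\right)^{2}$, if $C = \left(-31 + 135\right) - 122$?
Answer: $\frac{59536}{529} \approx 112.54$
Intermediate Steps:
$K{\left(d \right)} = \frac{1}{4} + \frac{d}{8}$
$C = -18$ ($C = 104 - 122 = -18$)
$J = 61$ ($J = -18 + 79 = 61$)
$V = 61$
$\left(\frac{V}{K{\left(12 \left(-4\right) \right)}}\right)^{2} = \left(\frac{61}{\frac{1}{4} + \frac{12 \left(-4\right)}{8}}\right)^{2} = \left(\frac{61}{\frac{1}{4} + \frac{1}{8} \left(-48\right)}\right)^{2} = \left(\frac{61}{\frac{1}{4} - 6}\right)^{2} = \left(\frac{61}{- \frac{23}{4}}\right)^{2} = \left(61 \left(- \frac{4}{23}\right)\right)^{2} = \left(- \frac{244}{23}\right)^{2} = \frac{59536}{529}$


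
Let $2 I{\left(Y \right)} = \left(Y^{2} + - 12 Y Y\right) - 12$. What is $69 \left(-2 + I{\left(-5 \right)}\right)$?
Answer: $- \frac{20079}{2} \approx -10040.0$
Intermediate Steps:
$I{\left(Y \right)} = -6 - \frac{11 Y^{2}}{2}$ ($I{\left(Y \right)} = \frac{\left(Y^{2} + - 12 Y Y\right) - 12}{2} = \frac{\left(Y^{2} - 12 Y^{2}\right) - 12}{2} = \frac{- 11 Y^{2} - 12}{2} = \frac{-12 - 11 Y^{2}}{2} = -6 - \frac{11 Y^{2}}{2}$)
$69 \left(-2 + I{\left(-5 \right)}\right) = 69 \left(-2 - \left(6 + \frac{11 \left(-5\right)^{2}}{2}\right)\right) = 69 \left(-2 - \frac{287}{2}\right) = 69 \left(- \frac{291}{2}\right) = - \frac{20079}{2}$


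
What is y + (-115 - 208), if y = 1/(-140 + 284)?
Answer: -46511/144 ≈ -322.99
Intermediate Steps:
y = 1/144 ≈ 0.0069444
y + (-115 - 208) = 1/144 + (-115 - 208) = 1/144 - 323 = -46511/144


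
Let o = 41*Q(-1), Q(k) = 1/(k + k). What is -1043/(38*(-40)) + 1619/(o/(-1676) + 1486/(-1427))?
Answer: -470640116489/299291952 ≈ -1572.5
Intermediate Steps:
Q(k) = 1/(2*k)
o = -41/2 (o = 41*((1/2)/(-1)) = 41*((1/2)*(-1)) = 41*(-1/2) = -41/2 ≈ -20.500)
-1043/(38*(-40)) + 1619/(o/(-1676) + 1486/(-1427)) = -1043/(38*(-40)) + 1619/(-41/2/(-1676) + 1486/(-1427)) = -1043/(-1520) + 1619/(-41/2*(-1/1676) + 1486*(-1/1427)) = -1043*(-1/1520) + 1619/(41/3352 - 1486/1427) = 1043/1520 + 1619/(-4922565/4783304) = 1043/1520 + 1619*(-4783304/4922565) = 1043/1520 - 7744169176/4922565 = -470640116489/299291952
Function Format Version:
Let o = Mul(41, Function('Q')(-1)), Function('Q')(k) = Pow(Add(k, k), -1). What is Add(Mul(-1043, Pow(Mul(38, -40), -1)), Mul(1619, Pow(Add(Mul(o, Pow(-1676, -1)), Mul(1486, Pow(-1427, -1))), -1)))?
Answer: Rational(-470640116489, 299291952) ≈ -1572.5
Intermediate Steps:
Function('Q')(k) = Mul(Rational(1, 2), Pow(k, -1)) (Function('Q')(k) = Pow(Mul(2, k), -1) = Mul(Rational(1, 2), Pow(k, -1)))
o = Rational(-41, 2) (o = Mul(41, Mul(Rational(1, 2), Pow(-1, -1))) = Mul(41, Mul(Rational(1, 2), -1)) = Mul(41, Rational(-1, 2)) = Rational(-41, 2) ≈ -20.500)
Add(Mul(-1043, Pow(Mul(38, -40), -1)), Mul(1619, Pow(Add(Mul(o, Pow(-1676, -1)), Mul(1486, Pow(-1427, -1))), -1))) = Add(Mul(-1043, Pow(Mul(38, -40), -1)), Mul(1619, Pow(Add(Mul(Rational(-41, 2), Pow(-1676, -1)), Mul(1486, Pow(-1427, -1))), -1))) = Add(Mul(-1043, Pow(-1520, -1)), Mul(1619, Pow(Add(Mul(Rational(-41, 2), Rational(-1, 1676)), Mul(1486, Rational(-1, 1427))), -1))) = Add(Mul(-1043, Rational(-1, 1520)), Mul(1619, Pow(Add(Rational(41, 3352), Rational(-1486, 1427)), -1))) = Add(Rational(1043, 1520), Mul(1619, Pow(Rational(-4922565, 4783304), -1))) = Add(Rational(1043, 1520), Mul(1619, Rational(-4783304, 4922565))) = Add(Rational(1043, 1520), Rational(-7744169176, 4922565)) = Rational(-470640116489, 299291952)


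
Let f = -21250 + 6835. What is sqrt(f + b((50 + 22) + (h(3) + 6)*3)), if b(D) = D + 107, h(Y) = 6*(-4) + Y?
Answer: I*sqrt(14281) ≈ 119.5*I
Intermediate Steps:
h(Y) = -24 + Y
b(D) = 107 + D
f = -14415
sqrt(f + b((50 + 22) + (h(3) + 6)*3)) = sqrt(-14415 + (107 + ((50 + 22) + ((-24 + 3) + 6)*3))) = sqrt(-14415 + (107 + (72 + (-21 + 6)*3))) = sqrt(-14415 + (107 + (72 - 15*3))) = sqrt(-14415 + (107 + (72 - 45))) = sqrt(-14415 + (107 + 27)) = sqrt(-14415 + 134) = sqrt(-14281) = I*sqrt(14281)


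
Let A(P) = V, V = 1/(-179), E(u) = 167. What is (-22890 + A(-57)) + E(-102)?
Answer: -4067418/179 ≈ -22723.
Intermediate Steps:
V = -1/179 ≈ -0.0055866
A(P) = -1/179
(-22890 + A(-57)) + E(-102) = (-22890 - 1/179) + 167 = -4097311/179 + 167 = -4067418/179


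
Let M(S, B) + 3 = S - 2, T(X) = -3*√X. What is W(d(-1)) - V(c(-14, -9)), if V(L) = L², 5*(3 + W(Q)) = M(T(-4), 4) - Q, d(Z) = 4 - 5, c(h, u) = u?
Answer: -424/5 - 6*I/5 ≈ -84.8 - 1.2*I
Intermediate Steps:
d(Z) = -1
M(S, B) = -5 + S (M(S, B) = -3 + (S - 2) = -3 + (-2 + S) = -5 + S)
W(Q) = -4 - 6*I/5 - Q/5 (W(Q) = -3 + ((-5 - 6*I) - Q)/5 = -3 + (-5 - Q - 6*I)/5 = -3 + (-1 - 6*I/5 - Q/5) = -4 - 6*I/5 - Q/5)
W(d(-1)) - V(c(-14, -9)) = (-4 - 6*I/5 - ⅕*(-1)) - 1*(-9)² = (-4 - 6*I/5 + ⅕) - 1*81 = (-19/5 - 6*I/5) - 81 = -424/5 - 6*I/5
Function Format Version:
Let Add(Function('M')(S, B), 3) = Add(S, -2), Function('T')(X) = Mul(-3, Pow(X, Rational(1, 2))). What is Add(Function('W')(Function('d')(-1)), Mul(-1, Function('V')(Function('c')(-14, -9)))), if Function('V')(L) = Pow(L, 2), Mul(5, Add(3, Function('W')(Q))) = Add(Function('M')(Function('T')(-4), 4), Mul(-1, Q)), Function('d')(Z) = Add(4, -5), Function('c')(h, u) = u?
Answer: Add(Rational(-424, 5), Mul(Rational(-6, 5), I)) ≈ Add(-84.800, Mul(-1.2000, I))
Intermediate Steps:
Function('d')(Z) = -1
Function('M')(S, B) = Add(-5, S) (Function('M')(S, B) = Add(-3, Add(S, -2)) = Add(-3, Add(-2, S)) = Add(-5, S))
Function('W')(Q) = Add(-4, Mul(Rational(-6, 5), I), Mul(Rational(-1, 5), Q)) (Function('W')(Q) = Add(-3, Mul(Rational(1, 5), Add(Add(-5, Mul(-3, Pow(-4, Rational(1, 2)))), Mul(-1, Q)))) = Add(-3, Mul(Rational(1, 5), Add(Add(-5, Mul(-3, Mul(2, I))), Mul(-1, Q)))) = Add(-3, Mul(Rational(1, 5), Add(Add(-5, Mul(-6, I)), Mul(-1, Q)))) = Add(-3, Mul(Rational(1, 5), Add(-5, Mul(-1, Q), Mul(-6, I)))) = Add(-3, Add(-1, Mul(Rational(-6, 5), I), Mul(Rational(-1, 5), Q))) = Add(-4, Mul(Rational(-6, 5), I), Mul(Rational(-1, 5), Q)))
Add(Function('W')(Function('d')(-1)), Mul(-1, Function('V')(Function('c')(-14, -9)))) = Add(Add(-4, Mul(Rational(-6, 5), I), Mul(Rational(-1, 5), -1)), Mul(-1, Pow(-9, 2))) = Add(Add(-4, Mul(Rational(-6, 5), I), Rational(1, 5)), Mul(-1, 81)) = Add(Add(Rational(-19, 5), Mul(Rational(-6, 5), I)), -81) = Add(Rational(-424, 5), Mul(Rational(-6, 5), I))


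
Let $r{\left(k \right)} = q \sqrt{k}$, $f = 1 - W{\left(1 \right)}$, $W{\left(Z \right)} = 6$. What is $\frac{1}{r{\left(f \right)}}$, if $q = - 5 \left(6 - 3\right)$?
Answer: $\frac{i \sqrt{5}}{75} \approx 0.029814 i$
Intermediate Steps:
$q = -15$ ($q = \left(-5\right) 3 = -15$)
$f = -5$ ($f = 1 - 6 = -5$)
$r{\left(k \right)} = - 15 \sqrt{k}$
$\frac{1}{r{\left(f \right)}} = \frac{1}{\left(-15\right) \sqrt{-5}} = \frac{1}{\left(-15\right) i \sqrt{5}} = \frac{i \sqrt{5}}{75}$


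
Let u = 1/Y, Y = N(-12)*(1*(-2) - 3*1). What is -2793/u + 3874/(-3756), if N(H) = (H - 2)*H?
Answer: 4406011423/1878 ≈ 2.3461e+6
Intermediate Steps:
N(H) = H*(-2 + H) (N(H) = (-2 + H)*H = H*(-2 + H))
Y = -840 (Y = (-12*(-2 - 12))*(1*(-2) - 3*1) = (-12*(-14))*(-2 - 3) = 168*(-5) = -840)
u = -1/840 (u = 1/(-840) = -1/840 ≈ -0.0011905)
-2793/u + 3874/(-3756) = -2793/(-1/840) + 3874/(-3756) = -2793*(-840) + 3874*(-1/3756) = 2346120 - 1937/1878 = 4406011423/1878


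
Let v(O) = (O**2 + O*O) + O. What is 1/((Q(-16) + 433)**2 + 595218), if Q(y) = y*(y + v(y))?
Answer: 1/53114227 ≈ 1.8827e-8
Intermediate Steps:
v(O) = O + 2*O**2 (v(O) = (O**2 + O**2) + O = 2*O**2 + O = O + 2*O**2)
Q(y) = y*(y + y*(1 + 2*y))
1/((Q(-16) + 433)**2 + 595218) = 1/((2*(-16)**2*(1 - 16) + 433)**2 + 595218) = 1/((2*256*(-15) + 433)**2 + 595218) = 1/((-7680 + 433)**2 + 595218) = 1/((-7247)**2 + 595218) = 1/(52519009 + 595218) = 1/53114227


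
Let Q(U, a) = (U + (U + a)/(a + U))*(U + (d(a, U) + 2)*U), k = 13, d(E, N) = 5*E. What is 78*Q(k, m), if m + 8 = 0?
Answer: -525252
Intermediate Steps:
m = -8 (m = -8 + 0 = -8)
Q(U, a) = (1 + U)*(U + U*(2 + 5*a)) (Q(U, a) = (U + (U + a)/(a + U))*(U + (5*a + 2)*U) = (U + (U + a)/(U + a))*(U + (2 + 5*a)*U) = (U + 1)*(U + U*(2 + 5*a)) = (1 + U)*(U + U*(2 + 5*a)))
78*Q(k, m) = 78*(13*(3 + 3*13 + 5*(-8) + 5*13*(-8))) = 78*(13*(3 + 39 - 40 - 520)) = 78*(13*(-518)) = 78*(-6734) = -525252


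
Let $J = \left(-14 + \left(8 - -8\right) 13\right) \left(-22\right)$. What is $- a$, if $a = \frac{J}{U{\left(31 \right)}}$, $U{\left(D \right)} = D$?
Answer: $\frac{4268}{31} \approx 137.68$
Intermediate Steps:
$J = -4268$ ($J = \left(-14 + \left(8 + 8\right) 13\right) \left(-22\right) = \left(-14 + 16 \cdot 13\right) \left(-22\right) = \left(-14 + 208\right) \left(-22\right) = 194 \left(-22\right) = -4268$)
$a = - \frac{4268}{31} \approx -137.68$
$- a = \left(-1\right) \left(- \frac{4268}{31}\right) = \frac{4268}{31}$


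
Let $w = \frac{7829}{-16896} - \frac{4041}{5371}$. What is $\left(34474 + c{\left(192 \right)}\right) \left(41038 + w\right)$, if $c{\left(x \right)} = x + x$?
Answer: $\frac{64905999821442077}{45374208} \approx 1.4305 \cdot 10^{9}$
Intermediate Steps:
$w = - \frac{110326295}{90748416}$ ($w = 7829 \left(- \frac{1}{16896}\right) - \frac{4041}{5371} = - \frac{7829}{16896} - \frac{4041}{5371} = - \frac{110326295}{90748416} \approx -1.2157$)
$c{\left(x \right)} = 2 x$
$\left(34474 + c{\left(192 \right)}\right) \left(41038 + w\right) = \left(34474 + 2 \cdot 192\right) \left(41038 - \frac{110326295}{90748416}\right) = \left(34474 + 384\right) \frac{3724023169513}{90748416} = 34858 \cdot \frac{3724023169513}{90748416} = \frac{64905999821442077}{45374208}$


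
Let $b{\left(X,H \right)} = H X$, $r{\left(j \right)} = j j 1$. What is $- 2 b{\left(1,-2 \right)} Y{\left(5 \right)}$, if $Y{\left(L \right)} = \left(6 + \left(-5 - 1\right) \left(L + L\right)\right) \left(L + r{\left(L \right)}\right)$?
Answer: $-6480$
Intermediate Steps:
$r{\left(j \right)} = j^{2}$ ($r{\left(j \right)} = j^{2} \cdot 1 = j^{2}$)
$Y{\left(L \right)} = \left(6 - 12 L\right) \left(L + L^{2}\right)$ ($Y{\left(L \right)} = \left(6 + \left(-5 - 1\right) \left(L + L\right)\right) \left(L + L^{2}\right) = \left(6 - 6 \cdot 2 L\right) \left(L + L^{2}\right) = \left(6 - 12 L\right) \left(L + L^{2}\right)$)
$- 2 b{\left(1,-2 \right)} Y{\left(5 \right)} = - 2 \left(\left(-2\right) 1\right) 6 \cdot 5 \left(1 - 5 - 2 \cdot 5^{2}\right) = \left(-2\right) \left(-2\right) 6 \cdot 5 \left(1 - 5 - 50\right) = 4 \cdot 6 \cdot 5 \left(1 - 5 - 50\right) = 4 \cdot 6 \cdot 5 \left(-54\right) = 4 \left(-1620\right) = -6480$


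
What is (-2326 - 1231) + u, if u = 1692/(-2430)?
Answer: -480289/135 ≈ -3557.7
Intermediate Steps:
u = -94/135 (u = 1692*(-1/2430) = -94/135 ≈ -0.69630)
(-2326 - 1231) + u = (-2326 - 1231) - 94/135 = -3557 - 94/135 = -480289/135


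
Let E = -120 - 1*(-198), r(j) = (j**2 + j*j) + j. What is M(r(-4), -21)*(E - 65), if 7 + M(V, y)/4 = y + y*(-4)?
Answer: 2912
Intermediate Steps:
r(j) = j + 2*j**2 (r(j) = (j**2 + j**2) + j = 2*j**2 + j = j + 2*j**2)
E = 78 (E = -120 + 198 = 78)
M(V, y) = -28 - 12*y (M(V, y) = -28 + 4*(y + y*(-4)) = -28 + 4*(y - 4*y) = -28 + 4*(-3*y) = -28 - 12*y)
M(r(-4), -21)*(E - 65) = (-28 - 12*(-21))*(78 - 65) = (-28 + 252)*13 = 224*13 = 2912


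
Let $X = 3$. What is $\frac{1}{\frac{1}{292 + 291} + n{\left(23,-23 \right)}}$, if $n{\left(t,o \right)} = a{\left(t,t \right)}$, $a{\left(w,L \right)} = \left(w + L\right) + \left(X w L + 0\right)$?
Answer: $\frac{583}{952040} \approx 0.00061237$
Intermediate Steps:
$a{\left(w,L \right)} = L + w + 3 L w$ ($a{\left(w,L \right)} = \left(w + L\right) + \left(3 w L + 0\right) = \left(L + w\right) + \left(3 L w + 0\right) = \left(L + w\right) + 3 L w = L + w + 3 L w$)
$n{\left(t,o \right)} = 2 t + 3 t^{2}$ ($n{\left(t,o \right)} = t + t + 3 t t = t + t + 3 t^{2} = 2 t + 3 t^{2}$)
$\frac{1}{\frac{1}{292 + 291} + n{\left(23,-23 \right)}} = \frac{1}{\frac{1}{292 + 291} + 23 \left(2 + 3 \cdot 23\right)} = \frac{1}{\frac{1}{583} + 23 \left(2 + 69\right)} = \frac{1}{\frac{1}{583} + 23 \cdot 71} = \frac{1}{\frac{1}{583} + 1633} = \frac{1}{\frac{952040}{583}} = \frac{583}{952040}$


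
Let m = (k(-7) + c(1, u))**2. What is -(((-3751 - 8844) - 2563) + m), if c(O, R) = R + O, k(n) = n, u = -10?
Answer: 14902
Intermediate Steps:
c(O, R) = O + R
m = 256 (m = (-7 + (1 - 10))**2 = (-7 - 9)**2 = (-16)**2 = 256)
-(((-3751 - 8844) - 2563) + m) = -(((-3751 - 8844) - 2563) + 256) = -((-12595 - 2563) + 256) = -(-15158 + 256) = -1*(-14902) = 14902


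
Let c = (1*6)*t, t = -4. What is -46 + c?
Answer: -70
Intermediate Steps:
c = -24 (c = (1*6)*(-4) = 6*(-4) = -24)
-46 + c = -46 - 24 = -70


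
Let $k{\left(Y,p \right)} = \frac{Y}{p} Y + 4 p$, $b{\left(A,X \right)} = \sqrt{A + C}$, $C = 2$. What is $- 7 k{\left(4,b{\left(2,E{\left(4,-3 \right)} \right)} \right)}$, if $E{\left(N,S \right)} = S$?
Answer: $-112$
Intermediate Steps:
$b{\left(A,X \right)} = \sqrt{2 + A}$ ($b{\left(A,X \right)} = \sqrt{A + 2} = \sqrt{2 + A}$)
$k{\left(Y,p \right)} = 4 p + \frac{Y^{2}}{p}$ ($k{\left(Y,p \right)} = \frac{Y^{2}}{p} + 4 p = 4 p + \frac{Y^{2}}{p}$)
$- 7 k{\left(4,b{\left(2,E{\left(4,-3 \right)} \right)} \right)} = - 7 \left(4 \sqrt{2 + 2} + \frac{4^{2}}{\sqrt{2 + 2}}\right) = - 7 \left(4 \sqrt{4} + \frac{16}{\sqrt{4}}\right) = - 7 \left(4 \cdot 2 + \frac{16}{2}\right) = - 7 \left(8 + 16 \cdot \frac{1}{2}\right) = - 7 \left(8 + 8\right) = \left(-7\right) 16 = -112$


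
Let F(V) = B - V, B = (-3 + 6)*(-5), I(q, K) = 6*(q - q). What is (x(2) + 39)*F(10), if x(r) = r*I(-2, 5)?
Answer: -975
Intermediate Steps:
I(q, K) = 0 (I(q, K) = 6*0 = 0)
x(r) = 0 (x(r) = r*0 = 0)
B = -15 (B = 3*(-5) = -15)
F(V) = -15 - V
(x(2) + 39)*F(10) = (0 + 39)*(-15 - 1*10) = 39*(-15 - 10) = 39*(-25) = -975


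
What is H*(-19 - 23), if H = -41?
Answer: 1722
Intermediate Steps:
H*(-19 - 23) = -41*(-19 - 23) = -41*(-42) = 1722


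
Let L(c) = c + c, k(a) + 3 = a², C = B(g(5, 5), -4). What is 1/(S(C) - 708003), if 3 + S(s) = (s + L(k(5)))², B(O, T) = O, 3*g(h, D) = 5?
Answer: -9/6353285 ≈ -1.4166e-6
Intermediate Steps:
g(h, D) = 5/3 (g(h, D) = (⅓)*5 = 5/3)
C = 5/3 ≈ 1.6667
k(a) = -3 + a²
L(c) = 2*c
S(s) = -3 + (44 + s)² (S(s) = -3 + (s + 2*(-3 + 5²))² = -3 + (s + 2*(-3 + 25))² = -3 + (s + 2*22)² = -3 + (s + 44)² = -3 + (44 + s)²)
1/(S(C) - 708003) = 1/((-3 + (44 + 5/3)²) - 708003) = 1/((-3 + (137/3)²) - 708003) = 1/((-3 + 18769/9) - 708003) = 1/(18742/9 - 708003) = 1/(-6353285/9) = -9/6353285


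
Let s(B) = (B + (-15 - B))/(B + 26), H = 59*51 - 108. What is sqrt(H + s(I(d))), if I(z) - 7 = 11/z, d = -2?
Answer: 3*sqrt(38995)/11 ≈ 53.856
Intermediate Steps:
H = 2901 (H = 3009 - 108 = 2901)
I(z) = 7 + 11/z
s(B) = -15/(26 + B)
sqrt(H + s(I(d))) = sqrt(2901 - 15/(26 + (7 + 11/(-2)))) = sqrt(2901 - 15/(26 + (7 + 11*(-1/2)))) = sqrt(2901 - 15/(26 + (7 - 11/2))) = sqrt(2901 - 15/(26 + 3/2)) = sqrt(2901 - 15/55/2) = sqrt(2901 - 15*2/55) = sqrt(2901 - 6/11) = sqrt(31905/11) = 3*sqrt(38995)/11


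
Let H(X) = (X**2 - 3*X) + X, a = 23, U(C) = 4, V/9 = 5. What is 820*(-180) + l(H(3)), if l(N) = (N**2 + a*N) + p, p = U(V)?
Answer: -147518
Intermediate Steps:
V = 45 (V = 9*5 = 45)
p = 4
H(X) = X**2 - 2*X
l(N) = 4 + N**2 + 23*N (l(N) = (N**2 + 23*N) + 4 = 4 + N**2 + 23*N)
820*(-180) + l(H(3)) = 820*(-180) + (4 + (3*(-2 + 3))**2 + 23*(3*(-2 + 3))) = -147600 + (4 + (3*1)**2 + 23*(3*1)) = -147600 + (4 + 3**2 + 23*3) = -147600 + (4 + 9 + 69) = -147600 + 82 = -147518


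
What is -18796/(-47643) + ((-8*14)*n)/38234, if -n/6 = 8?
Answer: 69626788/130113033 ≈ 0.53513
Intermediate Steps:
n = -48 (n = -6*8 = -48)
-18796/(-47643) + ((-8*14)*n)/38234 = -18796/(-47643) + (-8*14*(-48))/38234 = -18796*(-1/47643) - 112*(-48)*(1/38234) = 18796/47643 + 5376*(1/38234) = 18796/47643 + 384/2731 = 69626788/130113033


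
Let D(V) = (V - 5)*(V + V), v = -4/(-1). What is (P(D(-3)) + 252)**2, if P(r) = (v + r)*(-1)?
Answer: 40000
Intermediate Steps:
v = 4 (v = -4*(-1) = 4)
D(V) = 2*V*(-5 + V) (D(V) = (-5 + V)*(2*V) = 2*V*(-5 + V))
P(r) = -4 - r (P(r) = (4 + r)*(-1) = -4 - r)
(P(D(-3)) + 252)**2 = ((-4 - 2*(-3)*(-5 - 3)) + 252)**2 = ((-4 - 2*(-3)*(-8)) + 252)**2 = ((-4 - 1*48) + 252)**2 = ((-4 - 48) + 252)**2 = (-52 + 252)**2 = 200**2 = 40000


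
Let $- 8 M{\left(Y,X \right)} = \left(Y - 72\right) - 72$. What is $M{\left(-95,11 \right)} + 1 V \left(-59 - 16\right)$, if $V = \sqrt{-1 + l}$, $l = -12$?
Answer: $\frac{239}{8} - 75 i \sqrt{13} \approx 29.875 - 270.42 i$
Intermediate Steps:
$M{\left(Y,X \right)} = 18 - \frac{Y}{8}$ ($M{\left(Y,X \right)} = - \frac{\left(Y - 72\right) - 72}{8} = - \frac{\left(-72 + Y\right) - 72}{8} = - \frac{-144 + Y}{8} = 18 - \frac{Y}{8}$)
$V = i \sqrt{13}$ ($V = \sqrt{-1 - 12} = \sqrt{-13} = i \sqrt{13} \approx 3.6056 i$)
$M{\left(-95,11 \right)} + 1 V \left(-59 - 16\right) = \left(18 - - \frac{95}{8}\right) + 1 i \sqrt{13} \left(-59 - 16\right) = \left(18 + \frac{95}{8}\right) + i \sqrt{13} \left(-59 - 16\right) = \frac{239}{8} + i \sqrt{13} \left(-59 - 16\right) = \frac{239}{8} + i \sqrt{13} \left(-75\right) = \frac{239}{8} - 75 i \sqrt{13}$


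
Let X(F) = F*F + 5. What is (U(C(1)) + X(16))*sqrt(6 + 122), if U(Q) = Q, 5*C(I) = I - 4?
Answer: 10416*sqrt(2)/5 ≈ 2946.1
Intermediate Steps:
C(I) = -4/5 + I/5 (C(I) = (I - 4)/5 = (-4 + I)/5 = -4/5 + I/5)
X(F) = 5 + F**2 (X(F) = F**2 + 5 = 5 + F**2)
(U(C(1)) + X(16))*sqrt(6 + 122) = ((-4/5 + (1/5)*1) + (5 + 16**2))*sqrt(6 + 122) = ((-4/5 + 1/5) + (5 + 256))*sqrt(128) = (-3/5 + 261)*(8*sqrt(2)) = 1302*(8*sqrt(2))/5 = 10416*sqrt(2)/5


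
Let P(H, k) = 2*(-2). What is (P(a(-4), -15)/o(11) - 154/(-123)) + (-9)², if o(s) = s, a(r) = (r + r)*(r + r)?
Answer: 110795/1353 ≈ 81.888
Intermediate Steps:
a(r) = 4*r² (a(r) = (2*r)*(2*r) = 4*r²)
P(H, k) = -4
(P(a(-4), -15)/o(11) - 154/(-123)) + (-9)² = (-4/11 - 154/(-123)) + (-9)² = (-4*1/11 - 154*(-1/123)) + 81 = (-4/11 + 154/123) + 81 = 1202/1353 + 81 = 110795/1353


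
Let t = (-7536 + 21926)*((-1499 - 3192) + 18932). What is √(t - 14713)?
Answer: √204913277 ≈ 14315.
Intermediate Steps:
t = 204927990 (t = 14390*(-4691 + 18932) = 14390*14241 = 204927990)
√(t - 14713) = √(204927990 - 14713) = √204913277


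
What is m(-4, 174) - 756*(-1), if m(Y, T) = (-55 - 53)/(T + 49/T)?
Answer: 22906908/30325 ≈ 755.38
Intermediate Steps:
m(Y, T) = -108/(T + 49/T)
m(-4, 174) - 756*(-1) = -108*174/(49 + 174**2) - 756*(-1) = -108*174/(49 + 30276) + 756 = -108*174/30325 + 756 = -108*174*1/30325 + 756 = -18792/30325 + 756 = 22906908/30325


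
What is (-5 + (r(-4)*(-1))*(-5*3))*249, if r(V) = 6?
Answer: 21165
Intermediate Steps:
(-5 + (r(-4)*(-1))*(-5*3))*249 = (-5 + (6*(-1))*(-5*3))*249 = (-5 - 6*(-15))*249 = (-5 + 90)*249 = 85*249 = 21165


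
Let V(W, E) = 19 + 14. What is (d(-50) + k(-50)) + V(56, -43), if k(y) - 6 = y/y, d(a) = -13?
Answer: 27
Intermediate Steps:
V(W, E) = 33
k(y) = 7 (k(y) = 6 + y/y = 6 + 1 = 7)
(d(-50) + k(-50)) + V(56, -43) = (-13 + 7) + 33 = -6 + 33 = 27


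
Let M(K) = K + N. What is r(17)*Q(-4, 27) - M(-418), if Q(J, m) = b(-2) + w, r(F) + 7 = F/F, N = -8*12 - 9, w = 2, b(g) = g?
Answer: 523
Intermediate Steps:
N = -105 (N = -96 - 9 = -105)
r(F) = -6 (r(F) = -7 + F/F = -7 + 1 = -6)
Q(J, m) = 0 (Q(J, m) = -2 + 2 = 0)
M(K) = -105 + K (M(K) = K - 105 = -105 + K)
r(17)*Q(-4, 27) - M(-418) = -6*0 - (-105 - 418) = 0 - 1*(-523) = 0 + 523 = 523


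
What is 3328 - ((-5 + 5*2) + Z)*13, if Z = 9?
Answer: 3146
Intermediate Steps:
3328 - ((-5 + 5*2) + Z)*13 = 3328 - ((-5 + 5*2) + 9)*13 = 3328 - ((-5 + 10) + 9)*13 = 3328 - (5 + 9)*13 = 3328 - 14*13 = 3328 - 1*182 = 3328 - 182 = 3146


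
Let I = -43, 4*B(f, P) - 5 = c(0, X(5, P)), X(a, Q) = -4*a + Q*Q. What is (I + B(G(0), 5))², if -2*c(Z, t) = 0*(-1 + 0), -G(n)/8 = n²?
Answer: 27889/16 ≈ 1743.1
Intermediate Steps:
X(a, Q) = Q² - 4*a (X(a, Q) = -4*a + Q² = Q² - 4*a)
G(n) = -8*n²
c(Z, t) = 0 (c(Z, t) = -0*(-1 + 0) = -0*(-1) = -½*0 = 0)
B(f, P) = 5/4 (B(f, P) = 5/4 + (¼)*0 = 5/4 + 0 = 5/4)
(I + B(G(0), 5))² = (-43 + 5/4)² = (-167/4)² = 27889/16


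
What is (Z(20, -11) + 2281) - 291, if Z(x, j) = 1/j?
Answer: 21889/11 ≈ 1989.9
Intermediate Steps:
(Z(20, -11) + 2281) - 291 = (1/(-11) + 2281) - 291 = (-1/11 + 2281) - 291 = 25090/11 - 291 = 21889/11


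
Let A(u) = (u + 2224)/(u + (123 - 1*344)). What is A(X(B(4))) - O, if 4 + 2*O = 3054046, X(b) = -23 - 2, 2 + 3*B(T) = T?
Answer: -125216455/82 ≈ -1.5270e+6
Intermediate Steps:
B(T) = -2/3 + T/3
X(b) = -25
A(u) = (2224 + u)/(-221 + u) (A(u) = (2224 + u)/(u + (123 - 344)) = (2224 + u)/(u - 221) = (2224 + u)/(-221 + u))
O = 1527021 (O = -2 + (1/2)*3054046 = -2 + 1527023 = 1527021)
A(X(B(4))) - O = (2224 - 25)/(-221 - 25) - 1*1527021 = 2199/(-246) - 1527021 = -1/246*2199 - 1527021 = -733/82 - 1527021 = -125216455/82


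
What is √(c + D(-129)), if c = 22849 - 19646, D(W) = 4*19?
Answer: √3279 ≈ 57.263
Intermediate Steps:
D(W) = 76
c = 3203
√(c + D(-129)) = √(3203 + 76) = √3279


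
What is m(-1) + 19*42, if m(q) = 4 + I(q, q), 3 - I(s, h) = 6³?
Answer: 589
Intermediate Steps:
I(s, h) = -213 (I(s, h) = 3 - 1*6³ = 3 - 1*216 = 3 - 216 = -213)
m(q) = -209 (m(q) = 4 - 213 = -209)
m(-1) + 19*42 = -209 + 19*42 = -209 + 798 = 589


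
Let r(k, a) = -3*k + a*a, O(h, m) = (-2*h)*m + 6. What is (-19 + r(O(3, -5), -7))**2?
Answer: 6084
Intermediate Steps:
O(h, m) = 6 - 2*h*m (O(h, m) = -2*h*m + 6 = 6 - 2*h*m)
r(k, a) = a**2 - 3*k (r(k, a) = -3*k + a**2 = a**2 - 3*k)
(-19 + r(O(3, -5), -7))**2 = (-19 + ((-7)**2 - 3*(6 - 2*3*(-5))))**2 = (-19 + (49 - 3*(6 + 30)))**2 = (-19 + (49 - 3*36))**2 = (-19 + (49 - 108))**2 = (-19 - 59)**2 = (-78)**2 = 6084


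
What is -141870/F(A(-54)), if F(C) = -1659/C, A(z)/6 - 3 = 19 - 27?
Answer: -1418700/553 ≈ -2565.5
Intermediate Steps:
A(z) = -30 (A(z) = 18 + 6*(19 - 27) = 18 + 6*(-8) = 18 - 48 = -30)
-141870/F(A(-54)) = -141870/((-1659/(-30))) = -141870/((-1659*(-1/30))) = -141870/553/10 = -141870*10/553 = -1418700/553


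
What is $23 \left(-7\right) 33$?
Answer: $-5313$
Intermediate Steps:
$23 \left(-7\right) 33 = \left(-161\right) 33 = -5313$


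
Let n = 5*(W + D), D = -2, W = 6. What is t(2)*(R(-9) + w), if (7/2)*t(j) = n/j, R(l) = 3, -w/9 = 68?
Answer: -1740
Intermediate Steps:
w = -612 (w = -9*68 = -612)
n = 20 (n = 5*(6 - 2) = 5*4 = 20)
t(j) = 40/(7*j) (t(j) = 2*(20/j)/7 = 40/(7*j))
t(2)*(R(-9) + w) = ((40/7)/2)*(3 - 612) = ((40/7)*(½))*(-609) = (20/7)*(-609) = -1740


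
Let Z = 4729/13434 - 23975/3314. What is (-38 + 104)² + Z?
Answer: 48405978503/11130069 ≈ 4349.1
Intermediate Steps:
Z = -76602061/11130069 (Z = 4729*(1/13434) - 23975*1/3314 = 4729/13434 - 23975/3314 = -76602061/11130069 ≈ -6.8824)
(-38 + 104)² + Z = (-38 + 104)² - 76602061/11130069 = 66² - 76602061/11130069 = 4356 - 76602061/11130069 = 48405978503/11130069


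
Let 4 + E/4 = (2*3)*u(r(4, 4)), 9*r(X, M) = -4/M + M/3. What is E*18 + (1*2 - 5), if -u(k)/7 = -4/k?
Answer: 326301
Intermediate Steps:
r(X, M) = -4/(9*M) + M/27 (r(X, M) = (-4/M + M/3)/9 = -4/(9*M) + M/27)
u(k) = 28/k (u(k) = -(-28)/k = 28/k)
E = 18128 (E = -16 + 4*((2*3)*(28/(((1/27)*(-12 + 4²)/4)))) = -16 + 4*(6*(28/(((1/27)*(¼)*(-12 + 16))))) = -16 + 4*(6*(28/(((1/27)*(¼)*4)))) = -16 + 4*(6*(28/(1/27))) = -16 + 4*(6*(28*27)) = -16 + 4*(6*756) = -16 + 4*4536 = -16 + 18144 = 18128)
E*18 + (1*2 - 5) = 18128*18 + (1*2 - 5) = 326304 + (2 - 5) = 326304 - 3 = 326301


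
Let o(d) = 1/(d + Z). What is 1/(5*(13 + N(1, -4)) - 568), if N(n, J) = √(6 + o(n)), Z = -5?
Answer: -2012/1011461 - 10*√23/1011461 ≈ -0.0020366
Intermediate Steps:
o(d) = 1/(-5 + d) (o(d) = 1/(d - 5) = 1/(-5 + d))
N(n, J) = √(6 + 1/(-5 + n))
1/(5*(13 + N(1, -4)) - 568) = 1/(5*(13 + √((-29 + 6*1)/(-5 + 1))) - 568) = 1/(5*(13 + √((-29 + 6)/(-4))) - 568) = 1/(5*(13 + √(-¼*(-23))) - 568) = 1/(5*(13 + √(23/4)) - 568) = 1/(5*(13 + √23/2) - 568) = 1/((65 + 5*√23/2) - 568) = 1/(-503 + 5*√23/2)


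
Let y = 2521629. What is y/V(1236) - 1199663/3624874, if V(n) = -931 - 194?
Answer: -1015770780069/453109250 ≈ -2241.8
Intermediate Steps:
V(n) = -1125
y/V(1236) - 1199663/3624874 = 2521629/(-1125) - 1199663/3624874 = 2521629*(-1/1125) - 1199663*1/3624874 = -280181/125 - 1199663/3624874 = -1015770780069/453109250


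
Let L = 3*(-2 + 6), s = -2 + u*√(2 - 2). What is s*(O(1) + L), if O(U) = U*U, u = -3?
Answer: -26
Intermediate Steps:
s = -2 (s = -2 - 3*√(2 - 2) = -2 - 3*√0 = -2 - 3*0 = -2 + 0 = -2)
O(U) = U²
L = 12 (L = 3*4 = 12)
s*(O(1) + L) = -2*(1² + 12) = -2*(1 + 12) = -2*13 = -26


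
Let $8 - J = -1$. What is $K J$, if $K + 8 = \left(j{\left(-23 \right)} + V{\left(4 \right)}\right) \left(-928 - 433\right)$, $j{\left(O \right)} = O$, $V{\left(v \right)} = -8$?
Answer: $379647$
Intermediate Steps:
$J = 9$ ($J = 8 - -1 = 8 + 1 = 9$)
$K = 42183$ ($K = -8 + \left(-23 - 8\right) \left(-928 - 433\right) = -8 - -42191 = -8 + 42191 = 42183$)
$K J = 42183 \cdot 9 = 379647$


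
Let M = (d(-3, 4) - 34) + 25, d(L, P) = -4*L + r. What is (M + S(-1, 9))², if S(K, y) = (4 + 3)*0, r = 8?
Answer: 121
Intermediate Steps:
d(L, P) = 8 - 4*L (d(L, P) = -4*L + 8 = 8 - 4*L)
S(K, y) = 0 (S(K, y) = 7*0 = 0)
M = 11 (M = ((8 - 4*(-3)) - 34) + 25 = ((8 + 12) - 34) + 25 = (20 - 34) + 25 = -14 + 25 = 11)
(M + S(-1, 9))² = (11 + 0)² = 11² = 121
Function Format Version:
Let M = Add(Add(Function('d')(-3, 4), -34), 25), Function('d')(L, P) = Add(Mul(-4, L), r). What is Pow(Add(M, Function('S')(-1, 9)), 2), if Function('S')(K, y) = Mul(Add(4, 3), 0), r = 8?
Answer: 121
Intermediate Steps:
Function('d')(L, P) = Add(8, Mul(-4, L)) (Function('d')(L, P) = Add(Mul(-4, L), 8) = Add(8, Mul(-4, L)))
Function('S')(K, y) = 0 (Function('S')(K, y) = Mul(7, 0) = 0)
M = 11 (M = Add(Add(Add(8, Mul(-4, -3)), -34), 25) = Add(Add(Add(8, 12), -34), 25) = Add(Add(20, -34), 25) = Add(-14, 25) = 11)
Pow(Add(M, Function('S')(-1, 9)), 2) = Pow(Add(11, 0), 2) = Pow(11, 2) = 121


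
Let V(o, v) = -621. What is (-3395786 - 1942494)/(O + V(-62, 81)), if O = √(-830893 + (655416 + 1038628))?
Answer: -110502396/15917 - 10142732*√2391/47751 ≈ -17329.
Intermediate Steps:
O = 19*√2391 (O = √(-830893 + 1694044) = √863151 = 19*√2391 ≈ 929.06)
(-3395786 - 1942494)/(O + V(-62, 81)) = (-3395786 - 1942494)/(19*√2391 - 621) = -5338280/(-621 + 19*√2391)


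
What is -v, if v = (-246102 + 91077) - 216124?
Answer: 371149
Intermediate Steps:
v = -371149 (v = -155025 - 216124 = -371149)
-v = -1*(-371149) = 371149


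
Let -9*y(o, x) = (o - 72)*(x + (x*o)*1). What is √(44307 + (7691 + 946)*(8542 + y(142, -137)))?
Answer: √12508916739/3 ≈ 37281.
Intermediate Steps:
y(o, x) = -(-72 + o)*(x + o*x)/9 (y(o, x) = -(o - 72)*(x + (x*o)*1)/9 = -(-72 + o)*(x + (o*x)*1)/9 = -(-72 + o)*(x + o*x)/9)
√(44307 + (7691 + 946)*(8542 + y(142, -137))) = √(44307 + (7691 + 946)*(8542 + (⅑)*(-137)*(72 - 1*142² + 71*142))) = √(44307 + 8637*(8542 + (⅑)*(-137)*(72 - 1*20164 + 10082))) = √(44307 + 8637*(8542 + (⅑)*(-137)*(72 - 20164 + 10082))) = √(44307 + 8637*(8542 + (⅑)*(-137)*(-10010))) = √(44307 + 8637*(8542 + 1371370/9)) = √(44307 + 8637*(1448248/9)) = √(44307 + 4169505992/3) = √(4169638913/3) = √12508916739/3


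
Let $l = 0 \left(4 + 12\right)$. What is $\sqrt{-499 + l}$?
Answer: $i \sqrt{499} \approx 22.338 i$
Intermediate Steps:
$l = 0$ ($l = 0 \cdot 16 = 0$)
$\sqrt{-499 + l} = \sqrt{-499 + 0} = \sqrt{-499} = i \sqrt{499}$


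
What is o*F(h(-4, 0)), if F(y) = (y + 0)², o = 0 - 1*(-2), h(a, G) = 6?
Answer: 72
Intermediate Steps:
o = 2 (o = 0 + 2 = 2)
F(y) = y²
o*F(h(-4, 0)) = 2*6² = 2*36 = 72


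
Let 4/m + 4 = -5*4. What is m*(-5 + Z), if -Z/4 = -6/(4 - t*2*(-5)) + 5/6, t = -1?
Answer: 37/18 ≈ 2.0556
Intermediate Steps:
Z = -22/3 (Z = -4*(-6/(4 - (-1*2)*(-5)) + 5/6) = -4*(-6/(4 - (-2)*(-5)) + 5*(⅙)) = -4*(-6/(4 - 1*10) + ⅚) = -4*(-6/(4 - 10) + ⅚) = -4*(-6/(-6) + ⅚) = -4*(-6*(-⅙) + ⅚) = -4*(1 + ⅚) = -4*11/6 = -22/3 ≈ -7.3333)
m = -⅙ (m = 4/(-4 - 5*4) = 4/(-4 - 20) = 4/(-24) = 4*(-1/24) = -⅙ ≈ -0.16667)
m*(-5 + Z) = -(-5 - 22/3)/6 = -⅙*(-37/3) = 37/18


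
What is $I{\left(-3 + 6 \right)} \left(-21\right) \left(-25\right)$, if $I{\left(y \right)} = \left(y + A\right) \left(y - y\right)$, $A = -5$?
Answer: $0$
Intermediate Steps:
$I{\left(y \right)} = 0$ ($I{\left(y \right)} = \left(y - 5\right) \left(y - y\right) = \left(-5 + y\right) 0 = 0$)
$I{\left(-3 + 6 \right)} \left(-21\right) \left(-25\right) = 0 \left(-21\right) \left(-25\right) = 0 \left(-25\right) = 0$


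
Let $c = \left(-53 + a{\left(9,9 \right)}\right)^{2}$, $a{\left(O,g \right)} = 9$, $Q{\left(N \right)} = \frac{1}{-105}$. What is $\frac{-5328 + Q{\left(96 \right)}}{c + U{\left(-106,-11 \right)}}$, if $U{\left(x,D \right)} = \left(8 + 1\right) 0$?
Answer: $- \frac{559441}{203280} \approx -2.7521$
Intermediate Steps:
$Q{\left(N \right)} = - \frac{1}{105}$
$U{\left(x,D \right)} = 0$ ($U{\left(x,D \right)} = 9 \cdot 0 = 0$)
$c = 1936$ ($c = \left(-53 + 9\right)^{2} = \left(-44\right)^{2} = 1936$)
$\frac{-5328 + Q{\left(96 \right)}}{c + U{\left(-106,-11 \right)}} = \frac{-5328 - \frac{1}{105}}{1936 + 0} = - \frac{559441}{105 \cdot 1936} = \left(- \frac{559441}{105}\right) \frac{1}{1936} = - \frac{559441}{203280}$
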